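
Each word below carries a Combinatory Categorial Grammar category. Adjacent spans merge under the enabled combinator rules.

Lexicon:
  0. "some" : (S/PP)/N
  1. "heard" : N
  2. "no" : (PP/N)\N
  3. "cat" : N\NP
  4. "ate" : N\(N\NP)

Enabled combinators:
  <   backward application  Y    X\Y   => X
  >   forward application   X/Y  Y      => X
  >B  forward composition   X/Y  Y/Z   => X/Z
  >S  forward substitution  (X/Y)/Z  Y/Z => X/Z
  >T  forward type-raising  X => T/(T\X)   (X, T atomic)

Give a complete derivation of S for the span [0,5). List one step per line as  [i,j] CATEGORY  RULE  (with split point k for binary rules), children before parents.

[0,5] S   >
  [0,3] S/N   >S
    [0,1] "some" : (S/PP)/N
    [1,3] PP/N   <
      [1,2] "heard" : N
      [2,3] "no" : (PP/N)\N
  [3,5] N   <
    [3,4] "cat" : N\NP
    [4,5] "ate" : N\(N\NP)

[0,1] (S/PP)/N  lex  "some"
[1,2] N  lex  "heard"
[2,3] (PP/N)\N  lex  "no"
[1,3] PP/N  <  k=2
[0,3] S/N  >S  k=1
[3,4] N\NP  lex  "cat"
[4,5] N\(N\NP)  lex  "ate"
[3,5] N  <  k=4
[0,5] S  >  k=3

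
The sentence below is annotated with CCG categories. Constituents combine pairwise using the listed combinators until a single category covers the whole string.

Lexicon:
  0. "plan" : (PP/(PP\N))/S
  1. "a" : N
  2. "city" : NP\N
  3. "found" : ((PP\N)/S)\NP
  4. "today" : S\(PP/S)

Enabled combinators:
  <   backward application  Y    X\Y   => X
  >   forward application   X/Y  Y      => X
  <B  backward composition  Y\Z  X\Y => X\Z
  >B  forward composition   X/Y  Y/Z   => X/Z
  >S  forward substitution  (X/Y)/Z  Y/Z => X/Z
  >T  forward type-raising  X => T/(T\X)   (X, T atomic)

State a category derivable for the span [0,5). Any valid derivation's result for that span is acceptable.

S

[0,5] S   <
  [0,4] PP/S   >S
    [0,1] "plan" : (PP/(PP\N))/S
    [1,4] (PP\N)/S   <
      [1,3] NP   <
        [1,2] "a" : N
        [2,3] "city" : NP\N
      [3,4] "found" : ((PP\N)/S)\NP
  [4,5] "today" : S\(PP/S)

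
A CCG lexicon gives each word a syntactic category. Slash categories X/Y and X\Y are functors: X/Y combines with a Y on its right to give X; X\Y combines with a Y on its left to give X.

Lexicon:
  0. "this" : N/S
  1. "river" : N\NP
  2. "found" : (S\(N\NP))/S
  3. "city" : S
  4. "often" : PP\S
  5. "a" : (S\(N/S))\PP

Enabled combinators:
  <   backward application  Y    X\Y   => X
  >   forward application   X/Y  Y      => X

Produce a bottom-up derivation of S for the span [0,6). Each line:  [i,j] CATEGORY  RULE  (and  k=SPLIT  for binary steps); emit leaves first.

[0,6] S   <
  [0,1] "this" : N/S
  [1,6] S\(N/S)   <
    [1,5] PP   <
      [1,4] S   <
        [1,2] "river" : N\NP
        [2,4] S\(N\NP)   >
          [2,3] "found" : (S\(N\NP))/S
          [3,4] "city" : S
      [4,5] "often" : PP\S
    [5,6] "a" : (S\(N/S))\PP

[0,1] N/S  lex  "this"
[1,2] N\NP  lex  "river"
[2,3] (S\(N\NP))/S  lex  "found"
[3,4] S  lex  "city"
[2,4] S\(N\NP)  >  k=3
[1,4] S  <  k=2
[4,5] PP\S  lex  "often"
[1,5] PP  <  k=4
[5,6] (S\(N/S))\PP  lex  "a"
[1,6] S\(N/S)  <  k=5
[0,6] S  <  k=1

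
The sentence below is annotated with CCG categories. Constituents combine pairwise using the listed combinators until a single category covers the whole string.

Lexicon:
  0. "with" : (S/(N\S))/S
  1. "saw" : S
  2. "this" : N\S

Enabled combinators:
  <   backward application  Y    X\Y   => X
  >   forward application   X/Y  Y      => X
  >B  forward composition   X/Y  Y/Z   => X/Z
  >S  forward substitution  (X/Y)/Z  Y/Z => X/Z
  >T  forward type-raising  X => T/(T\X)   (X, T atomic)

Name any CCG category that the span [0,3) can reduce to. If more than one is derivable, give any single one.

[0,3] S   >
  [0,2] S/(N\S)   >
    [0,1] "with" : (S/(N\S))/S
    [1,2] "saw" : S
  [2,3] "this" : N\S

S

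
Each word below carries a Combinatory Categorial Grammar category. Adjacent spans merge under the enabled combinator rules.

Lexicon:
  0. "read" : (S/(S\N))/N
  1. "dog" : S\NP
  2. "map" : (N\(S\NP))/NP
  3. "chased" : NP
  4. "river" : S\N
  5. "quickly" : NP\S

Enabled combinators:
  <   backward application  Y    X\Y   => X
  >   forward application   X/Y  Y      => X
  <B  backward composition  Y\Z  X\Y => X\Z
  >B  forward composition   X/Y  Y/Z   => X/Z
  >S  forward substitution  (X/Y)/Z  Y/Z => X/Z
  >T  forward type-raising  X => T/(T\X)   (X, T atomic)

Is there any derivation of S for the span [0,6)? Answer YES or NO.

(S/(S\N))/N S\NP (N\(S\NP))/NP NP S\N NP\S
CKY chart[0,6] = {(S/(S\N))/(N\NP), N/(N\NP), NP, NP/(NP\NP), PP/(PP\NP), S/(S\NP)}; S ∉ chart

NO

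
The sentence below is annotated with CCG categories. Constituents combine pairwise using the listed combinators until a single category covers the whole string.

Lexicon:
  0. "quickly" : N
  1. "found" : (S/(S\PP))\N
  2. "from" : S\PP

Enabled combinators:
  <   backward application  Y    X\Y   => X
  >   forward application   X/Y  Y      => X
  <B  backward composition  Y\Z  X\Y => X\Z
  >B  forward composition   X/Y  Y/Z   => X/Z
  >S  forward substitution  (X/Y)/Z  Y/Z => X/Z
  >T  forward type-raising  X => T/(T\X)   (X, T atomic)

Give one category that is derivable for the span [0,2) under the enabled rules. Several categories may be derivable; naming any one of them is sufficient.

S/(S\PP)

[0,3] S   >
  [0,2] S/(S\PP)   <
    [0,1] "quickly" : N
    [1,2] "found" : (S/(S\PP))\N
  [2,3] "from" : S\PP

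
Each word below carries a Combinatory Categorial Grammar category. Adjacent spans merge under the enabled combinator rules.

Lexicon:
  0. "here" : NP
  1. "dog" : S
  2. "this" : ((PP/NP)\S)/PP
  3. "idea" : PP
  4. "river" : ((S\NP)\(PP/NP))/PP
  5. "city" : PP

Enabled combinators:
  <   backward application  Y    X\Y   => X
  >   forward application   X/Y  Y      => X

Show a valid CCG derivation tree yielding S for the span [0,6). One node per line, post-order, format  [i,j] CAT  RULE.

[0,6] S   <
  [0,1] "here" : NP
  [1,6] S\NP   <
    [1,4] PP/NP   <
      [1,2] "dog" : S
      [2,4] (PP/NP)\S   >
        [2,3] "this" : ((PP/NP)\S)/PP
        [3,4] "idea" : PP
    [4,6] (S\NP)\(PP/NP)   >
      [4,5] "river" : ((S\NP)\(PP/NP))/PP
      [5,6] "city" : PP

[0,1] NP  lex  "here"
[1,2] S  lex  "dog"
[2,3] ((PP/NP)\S)/PP  lex  "this"
[3,4] PP  lex  "idea"
[2,4] (PP/NP)\S  >  k=3
[1,4] PP/NP  <  k=2
[4,5] ((S\NP)\(PP/NP))/PP  lex  "river"
[5,6] PP  lex  "city"
[4,6] (S\NP)\(PP/NP)  >  k=5
[1,6] S\NP  <  k=4
[0,6] S  <  k=1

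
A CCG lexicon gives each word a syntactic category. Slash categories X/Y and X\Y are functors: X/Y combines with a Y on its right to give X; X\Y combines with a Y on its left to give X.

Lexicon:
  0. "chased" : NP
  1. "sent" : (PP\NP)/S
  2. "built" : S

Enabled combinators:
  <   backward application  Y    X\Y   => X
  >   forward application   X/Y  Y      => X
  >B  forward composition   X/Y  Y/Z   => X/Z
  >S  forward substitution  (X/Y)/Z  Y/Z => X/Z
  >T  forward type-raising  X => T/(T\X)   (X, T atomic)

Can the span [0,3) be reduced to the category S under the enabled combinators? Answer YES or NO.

NP (PP\NP)/S S
CKY chart[0,3] = {N/(N\PP), NP/(NP\PP), PP, PP/(PP\PP), PP/(S\S), S/(S\PP)}; S ∉ chart

NO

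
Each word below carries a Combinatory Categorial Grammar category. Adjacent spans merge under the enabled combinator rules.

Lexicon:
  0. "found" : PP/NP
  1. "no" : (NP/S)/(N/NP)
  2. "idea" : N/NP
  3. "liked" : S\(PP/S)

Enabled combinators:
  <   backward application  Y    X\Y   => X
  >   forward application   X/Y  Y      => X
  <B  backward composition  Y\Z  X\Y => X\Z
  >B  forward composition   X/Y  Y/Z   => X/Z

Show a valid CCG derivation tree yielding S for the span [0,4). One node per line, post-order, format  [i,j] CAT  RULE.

[0,4] S   <
  [0,3] PP/S   >B
    [0,1] "found" : PP/NP
    [1,3] NP/S   >
      [1,2] "no" : (NP/S)/(N/NP)
      [2,3] "idea" : N/NP
  [3,4] "liked" : S\(PP/S)

[0,1] PP/NP  lex  "found"
[1,2] (NP/S)/(N/NP)  lex  "no"
[2,3] N/NP  lex  "idea"
[1,3] NP/S  >  k=2
[0,3] PP/S  >B  k=1
[3,4] S\(PP/S)  lex  "liked"
[0,4] S  <  k=3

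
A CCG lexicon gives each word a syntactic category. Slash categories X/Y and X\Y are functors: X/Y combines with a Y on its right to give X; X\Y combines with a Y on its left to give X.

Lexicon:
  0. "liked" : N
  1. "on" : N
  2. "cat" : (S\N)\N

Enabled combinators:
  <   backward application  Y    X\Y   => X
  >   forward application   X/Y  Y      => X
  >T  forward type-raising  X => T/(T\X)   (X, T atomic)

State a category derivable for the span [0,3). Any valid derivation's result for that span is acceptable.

[0,3] S   >
  [0,1] S/(S\N)   >T
    [0,1] "liked" : N
  [1,3] S\N   <
    [1,2] "on" : N
    [2,3] "cat" : (S\N)\N

S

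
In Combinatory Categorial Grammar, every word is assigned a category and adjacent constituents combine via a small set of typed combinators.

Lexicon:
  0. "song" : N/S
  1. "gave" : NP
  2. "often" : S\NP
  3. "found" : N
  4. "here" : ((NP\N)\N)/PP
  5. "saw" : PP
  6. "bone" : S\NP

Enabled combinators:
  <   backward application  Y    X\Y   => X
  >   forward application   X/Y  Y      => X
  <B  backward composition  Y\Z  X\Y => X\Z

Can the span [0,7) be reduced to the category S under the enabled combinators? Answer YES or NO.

YES

[0,7] S   <
  [0,3] N   >
    [0,1] "song" : N/S
    [1,3] S   <
      [1,2] "gave" : NP
      [2,3] "often" : S\NP
  [3,7] S\N   <B
    [3,6] NP\N   <
      [3,4] "found" : N
      [4,6] (NP\N)\N   >
        [4,5] "here" : ((NP\N)\N)/PP
        [5,6] "saw" : PP
    [6,7] "bone" : S\NP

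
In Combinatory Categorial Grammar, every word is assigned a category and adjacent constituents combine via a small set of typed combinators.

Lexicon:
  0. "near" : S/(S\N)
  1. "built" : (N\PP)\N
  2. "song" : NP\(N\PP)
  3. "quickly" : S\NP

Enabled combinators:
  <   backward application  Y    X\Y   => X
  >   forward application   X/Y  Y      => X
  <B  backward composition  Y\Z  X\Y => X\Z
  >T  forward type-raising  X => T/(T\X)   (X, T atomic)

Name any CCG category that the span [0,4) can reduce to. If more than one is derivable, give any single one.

[0,4] S   >
  [0,1] "near" : S/(S\N)
  [1,4] S\N   <B
    [1,3] NP\N   <B
      [1,2] "built" : (N\PP)\N
      [2,3] "song" : NP\(N\PP)
    [3,4] "quickly" : S\NP

S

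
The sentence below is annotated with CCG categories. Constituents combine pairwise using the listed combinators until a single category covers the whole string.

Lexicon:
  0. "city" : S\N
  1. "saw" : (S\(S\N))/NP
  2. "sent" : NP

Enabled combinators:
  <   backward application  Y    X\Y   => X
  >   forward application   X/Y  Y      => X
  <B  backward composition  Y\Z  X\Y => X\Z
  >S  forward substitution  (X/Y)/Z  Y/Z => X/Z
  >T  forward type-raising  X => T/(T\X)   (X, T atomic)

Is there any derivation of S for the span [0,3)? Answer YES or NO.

[0,3] S   <
  [0,1] "city" : S\N
  [1,3] S\(S\N)   >
    [1,2] "saw" : (S\(S\N))/NP
    [2,3] "sent" : NP

YES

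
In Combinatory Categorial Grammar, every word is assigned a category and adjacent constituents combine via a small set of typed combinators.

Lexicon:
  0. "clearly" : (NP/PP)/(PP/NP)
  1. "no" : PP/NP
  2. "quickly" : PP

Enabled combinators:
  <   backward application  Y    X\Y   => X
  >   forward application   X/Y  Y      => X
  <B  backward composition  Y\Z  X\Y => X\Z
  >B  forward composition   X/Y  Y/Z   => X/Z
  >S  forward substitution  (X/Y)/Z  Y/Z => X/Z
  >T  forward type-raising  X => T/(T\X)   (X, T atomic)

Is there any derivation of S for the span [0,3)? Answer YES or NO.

(NP/PP)/(PP/NP) PP/NP PP
CKY chart[0,3] = {N/(N\NP), NP, NP/(NP\NP), NP/(PP\PP), PP/(PP\NP), S/(S\NP)}; S ∉ chart

NO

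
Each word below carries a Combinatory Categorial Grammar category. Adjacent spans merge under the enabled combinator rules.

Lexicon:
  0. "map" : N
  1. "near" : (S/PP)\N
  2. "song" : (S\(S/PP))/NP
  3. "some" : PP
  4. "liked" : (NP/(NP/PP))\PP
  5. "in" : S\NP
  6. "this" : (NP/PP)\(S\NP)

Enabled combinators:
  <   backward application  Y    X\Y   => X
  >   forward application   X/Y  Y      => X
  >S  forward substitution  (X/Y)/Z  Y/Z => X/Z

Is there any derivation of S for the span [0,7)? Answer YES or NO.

[0,7] S   <
  [0,2] S/PP   <
    [0,1] "map" : N
    [1,2] "near" : (S/PP)\N
  [2,7] S\(S/PP)   >
    [2,3] "song" : (S\(S/PP))/NP
    [3,7] NP   >
      [3,5] NP/(NP/PP)   <
        [3,4] "some" : PP
        [4,5] "liked" : (NP/(NP/PP))\PP
      [5,7] NP/PP   <
        [5,6] "in" : S\NP
        [6,7] "this" : (NP/PP)\(S\NP)

YES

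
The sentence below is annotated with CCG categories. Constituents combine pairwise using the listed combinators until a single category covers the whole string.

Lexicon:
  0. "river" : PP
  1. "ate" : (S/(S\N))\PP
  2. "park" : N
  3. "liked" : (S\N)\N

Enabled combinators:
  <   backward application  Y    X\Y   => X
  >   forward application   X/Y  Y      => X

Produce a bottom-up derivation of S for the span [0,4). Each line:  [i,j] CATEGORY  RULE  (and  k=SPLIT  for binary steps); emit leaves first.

[0,4] S   >
  [0,2] S/(S\N)   <
    [0,1] "river" : PP
    [1,2] "ate" : (S/(S\N))\PP
  [2,4] S\N   <
    [2,3] "park" : N
    [3,4] "liked" : (S\N)\N

[0,1] PP  lex  "river"
[1,2] (S/(S\N))\PP  lex  "ate"
[0,2] S/(S\N)  <  k=1
[2,3] N  lex  "park"
[3,4] (S\N)\N  lex  "liked"
[2,4] S\N  <  k=3
[0,4] S  >  k=2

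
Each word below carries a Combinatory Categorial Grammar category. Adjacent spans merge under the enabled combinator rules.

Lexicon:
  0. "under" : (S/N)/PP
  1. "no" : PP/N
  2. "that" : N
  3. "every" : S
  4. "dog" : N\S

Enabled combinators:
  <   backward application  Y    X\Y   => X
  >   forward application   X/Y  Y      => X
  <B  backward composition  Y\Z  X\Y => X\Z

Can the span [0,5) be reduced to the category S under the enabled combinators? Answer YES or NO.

YES

[0,5] S   >
  [0,3] S/N   >
    [0,1] "under" : (S/N)/PP
    [1,3] PP   >
      [1,2] "no" : PP/N
      [2,3] "that" : N
  [3,5] N   <
    [3,4] "every" : S
    [4,5] "dog" : N\S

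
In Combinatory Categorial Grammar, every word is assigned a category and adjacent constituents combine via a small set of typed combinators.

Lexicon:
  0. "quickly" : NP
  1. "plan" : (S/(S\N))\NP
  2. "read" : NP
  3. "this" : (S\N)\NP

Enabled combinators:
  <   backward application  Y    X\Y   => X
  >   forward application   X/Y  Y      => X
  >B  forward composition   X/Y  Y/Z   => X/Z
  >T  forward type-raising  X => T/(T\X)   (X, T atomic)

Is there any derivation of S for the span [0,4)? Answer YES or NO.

YES

[0,4] S   >
  [0,2] S/(S\N)   <
    [0,1] "quickly" : NP
    [1,2] "plan" : (S/(S\N))\NP
  [2,4] S\N   <
    [2,3] "read" : NP
    [3,4] "this" : (S\N)\NP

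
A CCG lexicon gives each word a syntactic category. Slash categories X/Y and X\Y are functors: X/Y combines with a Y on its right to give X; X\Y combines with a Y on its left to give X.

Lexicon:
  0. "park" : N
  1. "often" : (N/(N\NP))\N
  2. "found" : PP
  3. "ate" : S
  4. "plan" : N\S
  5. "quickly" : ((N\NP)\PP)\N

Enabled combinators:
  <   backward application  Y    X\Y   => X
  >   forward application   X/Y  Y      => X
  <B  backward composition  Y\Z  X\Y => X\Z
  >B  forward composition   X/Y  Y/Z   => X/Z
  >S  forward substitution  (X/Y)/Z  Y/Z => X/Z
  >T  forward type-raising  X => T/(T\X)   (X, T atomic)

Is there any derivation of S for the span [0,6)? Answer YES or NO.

NO

N (N/(N\NP))\N PP S N\S ((N\NP)\PP)\N
CKY chart[0,6] = {N, N/(N\N), NP/(NP\N), PP/(PP\N), S/(S\N)}; S ∉ chart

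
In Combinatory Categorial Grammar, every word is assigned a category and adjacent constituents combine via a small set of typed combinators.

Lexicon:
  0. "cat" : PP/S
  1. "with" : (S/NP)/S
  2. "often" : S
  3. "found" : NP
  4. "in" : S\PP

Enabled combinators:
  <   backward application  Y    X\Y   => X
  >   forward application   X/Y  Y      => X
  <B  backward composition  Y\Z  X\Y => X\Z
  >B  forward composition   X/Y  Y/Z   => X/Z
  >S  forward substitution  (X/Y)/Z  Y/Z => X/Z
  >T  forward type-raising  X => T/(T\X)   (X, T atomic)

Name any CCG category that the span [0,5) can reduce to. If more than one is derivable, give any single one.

S

[0,5] S   <
  [0,4] PP   >
    [0,3] PP/NP   >B
      [0,1] "cat" : PP/S
      [1,3] S/NP   >
        [1,2] "with" : (S/NP)/S
        [2,3] "often" : S
    [3,4] "found" : NP
  [4,5] "in" : S\PP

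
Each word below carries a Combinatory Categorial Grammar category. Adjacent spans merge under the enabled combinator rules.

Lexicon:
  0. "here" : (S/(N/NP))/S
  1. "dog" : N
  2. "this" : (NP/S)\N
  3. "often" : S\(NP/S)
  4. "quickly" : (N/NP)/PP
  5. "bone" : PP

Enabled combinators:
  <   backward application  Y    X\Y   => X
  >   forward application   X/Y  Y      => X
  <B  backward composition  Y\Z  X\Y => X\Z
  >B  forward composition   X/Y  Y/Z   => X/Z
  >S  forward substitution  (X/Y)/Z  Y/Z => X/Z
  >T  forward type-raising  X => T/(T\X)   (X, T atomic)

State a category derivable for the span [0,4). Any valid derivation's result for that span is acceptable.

[0,6] S   >
  [0,4] S/(N/NP)   >
    [0,1] "here" : (S/(N/NP))/S
    [1,4] S   >
      [1,2] S/(S\N)   >T
        [1,2] "dog" : N
      [2,4] S\N   <B
        [2,3] "this" : (NP/S)\N
        [3,4] "often" : S\(NP/S)
  [4,6] N/NP   >
    [4,5] "quickly" : (N/NP)/PP
    [5,6] "bone" : PP

S/(N/NP)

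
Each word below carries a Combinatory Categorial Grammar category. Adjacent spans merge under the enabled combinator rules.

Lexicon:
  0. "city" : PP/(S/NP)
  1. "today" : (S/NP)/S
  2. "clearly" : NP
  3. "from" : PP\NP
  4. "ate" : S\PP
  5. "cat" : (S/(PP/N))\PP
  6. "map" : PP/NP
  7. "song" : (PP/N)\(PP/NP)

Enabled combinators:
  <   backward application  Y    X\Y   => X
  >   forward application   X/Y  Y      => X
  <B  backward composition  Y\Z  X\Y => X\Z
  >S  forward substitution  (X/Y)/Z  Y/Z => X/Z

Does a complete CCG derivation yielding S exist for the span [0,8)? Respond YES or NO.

YES

[0,8] S   >
  [0,6] S/(PP/N)   <
    [0,5] PP   >
      [0,1] "city" : PP/(S/NP)
      [1,5] S/NP   >
        [1,2] "today" : (S/NP)/S
        [2,5] S   <
          [2,3] "clearly" : NP
          [3,5] S\NP   <B
            [3,4] "from" : PP\NP
            [4,5] "ate" : S\PP
    [5,6] "cat" : (S/(PP/N))\PP
  [6,8] PP/N   <
    [6,7] "map" : PP/NP
    [7,8] "song" : (PP/N)\(PP/NP)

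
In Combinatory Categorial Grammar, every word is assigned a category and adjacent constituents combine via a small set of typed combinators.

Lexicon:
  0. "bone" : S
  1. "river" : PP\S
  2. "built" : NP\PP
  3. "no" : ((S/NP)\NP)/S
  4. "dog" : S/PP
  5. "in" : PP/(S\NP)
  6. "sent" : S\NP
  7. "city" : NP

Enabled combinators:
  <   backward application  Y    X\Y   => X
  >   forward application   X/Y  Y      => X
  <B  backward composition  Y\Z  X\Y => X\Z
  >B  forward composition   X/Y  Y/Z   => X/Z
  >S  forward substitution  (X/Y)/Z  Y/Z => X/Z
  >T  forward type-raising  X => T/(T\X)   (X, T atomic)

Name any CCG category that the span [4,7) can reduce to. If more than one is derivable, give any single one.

[0,8] S   >
  [0,7] S/NP   <
    [0,3] NP   <
      [0,2] PP   >
        [0,1] PP/(PP\S)   >T
          [0,1] "bone" : S
        [1,2] "river" : PP\S
      [2,3] "built" : NP\PP
    [3,7] (S/NP)\NP   >
      [3,4] "no" : ((S/NP)\NP)/S
      [4,7] S   >
        [4,5] "dog" : S/PP
        [5,7] PP   >
          [5,6] "in" : PP/(S\NP)
          [6,7] "sent" : S\NP
  [7,8] "city" : NP

S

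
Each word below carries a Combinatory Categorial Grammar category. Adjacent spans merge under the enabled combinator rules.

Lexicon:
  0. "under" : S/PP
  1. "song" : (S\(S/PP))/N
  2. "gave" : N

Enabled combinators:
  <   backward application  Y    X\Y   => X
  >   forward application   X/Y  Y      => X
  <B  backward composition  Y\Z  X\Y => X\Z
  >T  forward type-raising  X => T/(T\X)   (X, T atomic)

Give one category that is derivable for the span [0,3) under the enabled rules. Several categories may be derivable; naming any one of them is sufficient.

[0,3] S   <
  [0,1] "under" : S/PP
  [1,3] S\(S/PP)   >
    [1,2] "song" : (S\(S/PP))/N
    [2,3] "gave" : N

S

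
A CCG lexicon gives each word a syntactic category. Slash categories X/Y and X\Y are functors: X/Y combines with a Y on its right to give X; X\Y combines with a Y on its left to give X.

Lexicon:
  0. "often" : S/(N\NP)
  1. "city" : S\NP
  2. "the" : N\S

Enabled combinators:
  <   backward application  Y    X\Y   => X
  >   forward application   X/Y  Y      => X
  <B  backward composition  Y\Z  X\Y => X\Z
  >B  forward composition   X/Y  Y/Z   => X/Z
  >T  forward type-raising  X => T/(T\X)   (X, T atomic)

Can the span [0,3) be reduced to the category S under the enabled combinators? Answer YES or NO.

[0,3] S   >
  [0,1] "often" : S/(N\NP)
  [1,3] N\NP   <B
    [1,2] "city" : S\NP
    [2,3] "the" : N\S

YES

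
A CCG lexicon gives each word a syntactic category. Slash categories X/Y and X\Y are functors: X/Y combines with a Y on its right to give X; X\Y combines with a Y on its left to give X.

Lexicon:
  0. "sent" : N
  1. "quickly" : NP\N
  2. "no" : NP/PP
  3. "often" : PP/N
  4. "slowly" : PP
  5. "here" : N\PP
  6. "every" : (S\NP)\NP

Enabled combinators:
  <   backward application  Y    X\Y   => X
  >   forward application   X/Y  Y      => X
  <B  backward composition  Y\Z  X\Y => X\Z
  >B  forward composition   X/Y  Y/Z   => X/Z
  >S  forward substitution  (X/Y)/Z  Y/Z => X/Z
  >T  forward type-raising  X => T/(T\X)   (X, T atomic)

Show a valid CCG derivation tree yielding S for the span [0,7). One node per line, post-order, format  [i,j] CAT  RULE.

[0,1] N  lex  "sent"
[0,1] NP/(NP\N)  >T
[1,2] NP\N  lex  "quickly"
[0,2] NP  >  k=1
[2,3] NP/PP  lex  "no"
[3,4] PP/N  lex  "often"
[4,5] PP  lex  "slowly"
[4,5] N/(N\PP)  >T
[5,6] N\PP  lex  "here"
[4,6] N  >  k=5
[3,6] PP  >  k=4
[2,6] NP  >  k=3
[6,7] (S\NP)\NP  lex  "every"
[2,7] S\NP  <  k=6
[0,7] S  <  k=2

[0,7] S   <
  [0,2] NP   >
    [0,1] NP/(NP\N)   >T
      [0,1] "sent" : N
    [1,2] "quickly" : NP\N
  [2,7] S\NP   <
    [2,6] NP   >
      [2,3] "no" : NP/PP
      [3,6] PP   >
        [3,4] "often" : PP/N
        [4,6] N   >
          [4,5] N/(N\PP)   >T
            [4,5] "slowly" : PP
          [5,6] "here" : N\PP
    [6,7] "every" : (S\NP)\NP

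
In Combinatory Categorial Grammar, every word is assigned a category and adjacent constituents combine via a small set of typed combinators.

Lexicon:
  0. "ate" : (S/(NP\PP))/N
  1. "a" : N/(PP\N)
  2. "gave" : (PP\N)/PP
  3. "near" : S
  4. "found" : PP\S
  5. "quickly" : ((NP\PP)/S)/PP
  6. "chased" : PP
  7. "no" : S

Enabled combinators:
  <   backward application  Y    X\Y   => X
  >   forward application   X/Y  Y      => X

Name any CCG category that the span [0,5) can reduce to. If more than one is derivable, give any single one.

[0,8] S   >
  [0,5] S/(NP\PP)   >
    [0,1] "ate" : (S/(NP\PP))/N
    [1,5] N   >
      [1,2] "a" : N/(PP\N)
      [2,5] PP\N   >
        [2,3] "gave" : (PP\N)/PP
        [3,5] PP   <
          [3,4] "near" : S
          [4,5] "found" : PP\S
  [5,8] NP\PP   >
    [5,7] (NP\PP)/S   >
      [5,6] "quickly" : ((NP\PP)/S)/PP
      [6,7] "chased" : PP
    [7,8] "no" : S

S/(NP\PP)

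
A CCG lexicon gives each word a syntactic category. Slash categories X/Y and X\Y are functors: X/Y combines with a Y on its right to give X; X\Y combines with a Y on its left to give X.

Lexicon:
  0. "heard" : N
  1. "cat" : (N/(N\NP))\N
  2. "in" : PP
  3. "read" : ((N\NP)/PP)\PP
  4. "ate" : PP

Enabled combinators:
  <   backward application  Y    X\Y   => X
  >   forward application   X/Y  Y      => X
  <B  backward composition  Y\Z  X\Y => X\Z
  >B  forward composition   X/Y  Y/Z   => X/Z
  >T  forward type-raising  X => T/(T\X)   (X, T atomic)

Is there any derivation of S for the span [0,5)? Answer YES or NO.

NO

N (N/(N\NP))\N PP ((N\NP)/PP)\PP PP
CKY chart[0,5] = {N, N/(N\N), N/(PP\PP), NP/(NP\N), PP/(PP\N), S/(S\N)}; S ∉ chart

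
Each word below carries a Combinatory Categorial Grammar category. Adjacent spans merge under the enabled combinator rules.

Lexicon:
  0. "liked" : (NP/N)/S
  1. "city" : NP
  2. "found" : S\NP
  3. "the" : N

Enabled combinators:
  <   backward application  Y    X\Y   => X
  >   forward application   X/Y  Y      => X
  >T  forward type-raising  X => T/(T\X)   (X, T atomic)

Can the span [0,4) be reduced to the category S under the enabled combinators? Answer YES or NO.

NO

(NP/N)/S NP S\NP N
CKY chart[0,4] = {N/(N\NP), NP, NP/(NP\NP), PP/(PP\NP), S/(S\NP)}; S ∉ chart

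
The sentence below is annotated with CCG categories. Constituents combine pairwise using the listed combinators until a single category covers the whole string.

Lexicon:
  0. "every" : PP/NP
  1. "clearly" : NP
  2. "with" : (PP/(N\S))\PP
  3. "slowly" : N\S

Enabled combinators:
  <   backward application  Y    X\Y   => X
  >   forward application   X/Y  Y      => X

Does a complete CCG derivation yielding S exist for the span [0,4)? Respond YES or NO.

NO

PP/NP NP (PP/(N\S))\PP N\S
CKY chart[0,4] = {PP}; S ∉ chart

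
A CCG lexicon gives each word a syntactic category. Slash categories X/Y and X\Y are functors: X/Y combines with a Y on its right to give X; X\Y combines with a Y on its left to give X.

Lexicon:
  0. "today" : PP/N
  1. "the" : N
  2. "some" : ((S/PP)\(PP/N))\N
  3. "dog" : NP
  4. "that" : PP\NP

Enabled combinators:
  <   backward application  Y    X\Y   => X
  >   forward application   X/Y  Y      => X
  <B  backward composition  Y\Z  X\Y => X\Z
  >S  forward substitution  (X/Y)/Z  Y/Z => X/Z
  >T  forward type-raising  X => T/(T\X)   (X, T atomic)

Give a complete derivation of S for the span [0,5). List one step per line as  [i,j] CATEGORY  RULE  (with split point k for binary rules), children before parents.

[0,1] PP/N  lex  "today"
[1,2] N  lex  "the"
[2,3] ((S/PP)\(PP/N))\N  lex  "some"
[1,3] (S/PP)\(PP/N)  <  k=2
[0,3] S/PP  <  k=1
[3,4] NP  lex  "dog"
[4,5] PP\NP  lex  "that"
[3,5] PP  <  k=4
[0,5] S  >  k=3

[0,5] S   >
  [0,3] S/PP   <
    [0,1] "today" : PP/N
    [1,3] (S/PP)\(PP/N)   <
      [1,2] "the" : N
      [2,3] "some" : ((S/PP)\(PP/N))\N
  [3,5] PP   <
    [3,4] "dog" : NP
    [4,5] "that" : PP\NP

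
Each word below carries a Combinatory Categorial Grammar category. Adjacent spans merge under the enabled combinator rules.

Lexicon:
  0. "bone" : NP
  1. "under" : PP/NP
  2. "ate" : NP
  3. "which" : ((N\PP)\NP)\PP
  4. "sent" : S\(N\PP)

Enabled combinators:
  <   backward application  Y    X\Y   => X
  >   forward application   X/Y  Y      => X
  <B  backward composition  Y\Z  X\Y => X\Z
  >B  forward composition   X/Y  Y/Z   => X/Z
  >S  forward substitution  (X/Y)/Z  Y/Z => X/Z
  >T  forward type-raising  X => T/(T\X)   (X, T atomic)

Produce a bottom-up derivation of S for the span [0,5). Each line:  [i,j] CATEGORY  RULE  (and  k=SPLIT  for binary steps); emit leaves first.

[0,5] S   <
  [0,4] N\PP   <
    [0,1] "bone" : NP
    [1,4] (N\PP)\NP   <
      [1,3] PP   >
        [1,2] "under" : PP/NP
        [2,3] "ate" : NP
      [3,4] "which" : ((N\PP)\NP)\PP
  [4,5] "sent" : S\(N\PP)

[0,1] NP  lex  "bone"
[1,2] PP/NP  lex  "under"
[2,3] NP  lex  "ate"
[1,3] PP  >  k=2
[3,4] ((N\PP)\NP)\PP  lex  "which"
[1,4] (N\PP)\NP  <  k=3
[0,4] N\PP  <  k=1
[4,5] S\(N\PP)  lex  "sent"
[0,5] S  <  k=4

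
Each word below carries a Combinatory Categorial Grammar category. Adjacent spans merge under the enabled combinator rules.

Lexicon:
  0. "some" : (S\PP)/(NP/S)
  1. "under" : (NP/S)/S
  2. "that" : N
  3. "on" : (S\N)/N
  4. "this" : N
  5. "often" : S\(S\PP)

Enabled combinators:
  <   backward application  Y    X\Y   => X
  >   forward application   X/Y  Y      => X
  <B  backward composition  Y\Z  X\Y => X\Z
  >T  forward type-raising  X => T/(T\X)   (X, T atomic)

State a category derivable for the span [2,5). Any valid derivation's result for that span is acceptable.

[0,6] S   <
  [0,5] S\PP   >
    [0,1] "some" : (S\PP)/(NP/S)
    [1,5] NP/S   >
      [1,2] "under" : (NP/S)/S
      [2,5] S   <
        [2,3] "that" : N
        [3,5] S\N   >
          [3,4] "on" : (S\N)/N
          [4,5] "this" : N
  [5,6] "often" : S\(S\PP)

S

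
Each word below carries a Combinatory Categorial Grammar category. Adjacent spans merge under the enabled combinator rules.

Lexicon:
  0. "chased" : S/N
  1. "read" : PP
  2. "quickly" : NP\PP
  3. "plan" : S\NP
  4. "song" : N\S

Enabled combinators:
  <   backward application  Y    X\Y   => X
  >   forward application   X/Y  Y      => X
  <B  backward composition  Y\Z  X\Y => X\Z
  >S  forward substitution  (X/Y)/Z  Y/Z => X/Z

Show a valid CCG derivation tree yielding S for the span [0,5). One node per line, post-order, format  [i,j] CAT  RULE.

[0,5] S   >
  [0,1] "chased" : S/N
  [1,5] N   <
    [1,4] S   <
      [1,3] NP   <
        [1,2] "read" : PP
        [2,3] "quickly" : NP\PP
      [3,4] "plan" : S\NP
    [4,5] "song" : N\S

[0,1] S/N  lex  "chased"
[1,2] PP  lex  "read"
[2,3] NP\PP  lex  "quickly"
[1,3] NP  <  k=2
[3,4] S\NP  lex  "plan"
[1,4] S  <  k=3
[4,5] N\S  lex  "song"
[1,5] N  <  k=4
[0,5] S  >  k=1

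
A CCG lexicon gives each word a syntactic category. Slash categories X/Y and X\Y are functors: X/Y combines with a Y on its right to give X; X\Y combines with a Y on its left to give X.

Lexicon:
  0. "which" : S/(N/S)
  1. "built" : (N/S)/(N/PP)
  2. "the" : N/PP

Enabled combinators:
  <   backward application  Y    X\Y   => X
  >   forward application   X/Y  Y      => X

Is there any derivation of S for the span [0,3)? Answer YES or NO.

[0,3] S   >
  [0,1] "which" : S/(N/S)
  [1,3] N/S   >
    [1,2] "built" : (N/S)/(N/PP)
    [2,3] "the" : N/PP

YES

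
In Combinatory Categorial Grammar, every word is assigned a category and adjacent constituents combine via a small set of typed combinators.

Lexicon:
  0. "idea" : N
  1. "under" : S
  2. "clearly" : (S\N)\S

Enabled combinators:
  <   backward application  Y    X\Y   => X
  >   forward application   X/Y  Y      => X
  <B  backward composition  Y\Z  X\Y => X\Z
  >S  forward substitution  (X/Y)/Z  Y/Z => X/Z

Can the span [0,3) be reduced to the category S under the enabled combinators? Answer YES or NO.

[0,3] S   <
  [0,1] "idea" : N
  [1,3] S\N   <
    [1,2] "under" : S
    [2,3] "clearly" : (S\N)\S

YES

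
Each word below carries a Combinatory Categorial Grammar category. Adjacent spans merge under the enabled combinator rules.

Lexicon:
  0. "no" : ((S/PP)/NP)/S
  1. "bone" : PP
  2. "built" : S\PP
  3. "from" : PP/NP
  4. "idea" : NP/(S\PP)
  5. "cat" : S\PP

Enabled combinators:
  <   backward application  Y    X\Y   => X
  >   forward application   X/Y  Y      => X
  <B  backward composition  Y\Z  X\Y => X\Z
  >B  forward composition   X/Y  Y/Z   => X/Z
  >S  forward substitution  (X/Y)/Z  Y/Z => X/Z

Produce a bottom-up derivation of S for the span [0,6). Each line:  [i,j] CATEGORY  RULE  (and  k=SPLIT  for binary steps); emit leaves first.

[0,6] S   >
  [0,4] S/NP   >S
    [0,3] (S/PP)/NP   >
      [0,1] "no" : ((S/PP)/NP)/S
      [1,3] S   <
        [1,2] "bone" : PP
        [2,3] "built" : S\PP
    [3,4] "from" : PP/NP
  [4,6] NP   >
    [4,5] "idea" : NP/(S\PP)
    [5,6] "cat" : S\PP

[0,1] ((S/PP)/NP)/S  lex  "no"
[1,2] PP  lex  "bone"
[2,3] S\PP  lex  "built"
[1,3] S  <  k=2
[0,3] (S/PP)/NP  >  k=1
[3,4] PP/NP  lex  "from"
[0,4] S/NP  >S  k=3
[4,5] NP/(S\PP)  lex  "idea"
[5,6] S\PP  lex  "cat"
[4,6] NP  >  k=5
[0,6] S  >  k=4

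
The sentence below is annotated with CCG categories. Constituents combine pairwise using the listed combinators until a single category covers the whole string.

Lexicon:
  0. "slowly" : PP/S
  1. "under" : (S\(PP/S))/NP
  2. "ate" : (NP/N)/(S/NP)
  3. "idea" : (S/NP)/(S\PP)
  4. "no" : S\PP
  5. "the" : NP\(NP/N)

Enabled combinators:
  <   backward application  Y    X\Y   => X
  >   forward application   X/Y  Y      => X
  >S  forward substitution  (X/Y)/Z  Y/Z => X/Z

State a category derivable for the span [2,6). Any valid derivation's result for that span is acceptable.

NP

[0,6] S   <
  [0,1] "slowly" : PP/S
  [1,6] S\(PP/S)   >
    [1,2] "under" : (S\(PP/S))/NP
    [2,6] NP   <
      [2,5] NP/N   >
        [2,3] "ate" : (NP/N)/(S/NP)
        [3,5] S/NP   >
          [3,4] "idea" : (S/NP)/(S\PP)
          [4,5] "no" : S\PP
      [5,6] "the" : NP\(NP/N)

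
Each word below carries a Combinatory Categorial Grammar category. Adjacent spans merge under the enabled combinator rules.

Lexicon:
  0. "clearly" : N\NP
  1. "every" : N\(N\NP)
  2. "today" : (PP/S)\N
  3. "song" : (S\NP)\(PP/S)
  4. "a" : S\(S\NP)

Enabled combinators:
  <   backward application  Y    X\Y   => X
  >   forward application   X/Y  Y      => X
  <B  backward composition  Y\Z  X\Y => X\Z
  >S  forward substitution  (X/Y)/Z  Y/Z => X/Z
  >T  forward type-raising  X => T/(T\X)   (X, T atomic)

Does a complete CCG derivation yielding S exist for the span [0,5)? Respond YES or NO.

[0,5] S   <
  [0,4] S\NP   <
    [0,3] PP/S   <
      [0,2] N   <
        [0,1] "clearly" : N\NP
        [1,2] "every" : N\(N\NP)
      [2,3] "today" : (PP/S)\N
    [3,4] "song" : (S\NP)\(PP/S)
  [4,5] "a" : S\(S\NP)

YES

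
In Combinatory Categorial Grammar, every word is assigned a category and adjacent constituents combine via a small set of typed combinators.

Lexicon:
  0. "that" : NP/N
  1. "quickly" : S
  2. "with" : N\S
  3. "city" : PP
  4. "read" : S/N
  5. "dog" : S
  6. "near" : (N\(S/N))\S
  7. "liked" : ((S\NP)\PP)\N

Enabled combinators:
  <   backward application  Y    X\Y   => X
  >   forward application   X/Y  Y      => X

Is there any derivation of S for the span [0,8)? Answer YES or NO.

YES

[0,8] S   <
  [0,3] NP   >
    [0,1] "that" : NP/N
    [1,3] N   <
      [1,2] "quickly" : S
      [2,3] "with" : N\S
  [3,8] S\NP   <
    [3,4] "city" : PP
    [4,8] (S\NP)\PP   <
      [4,7] N   <
        [4,5] "read" : S/N
        [5,7] N\(S/N)   <
          [5,6] "dog" : S
          [6,7] "near" : (N\(S/N))\S
      [7,8] "liked" : ((S\NP)\PP)\N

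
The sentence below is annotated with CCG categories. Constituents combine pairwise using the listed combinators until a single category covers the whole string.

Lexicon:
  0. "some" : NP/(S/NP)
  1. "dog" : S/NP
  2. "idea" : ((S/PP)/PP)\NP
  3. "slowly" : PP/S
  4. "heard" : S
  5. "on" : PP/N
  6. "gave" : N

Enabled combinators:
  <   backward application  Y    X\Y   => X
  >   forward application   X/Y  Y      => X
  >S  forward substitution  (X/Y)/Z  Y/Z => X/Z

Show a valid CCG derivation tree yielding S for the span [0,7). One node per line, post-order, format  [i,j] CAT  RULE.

[0,7] S   >
  [0,5] S/PP   >
    [0,3] (S/PP)/PP   <
      [0,2] NP   >
        [0,1] "some" : NP/(S/NP)
        [1,2] "dog" : S/NP
      [2,3] "idea" : ((S/PP)/PP)\NP
    [3,5] PP   >
      [3,4] "slowly" : PP/S
      [4,5] "heard" : S
  [5,7] PP   >
    [5,6] "on" : PP/N
    [6,7] "gave" : N

[0,1] NP/(S/NP)  lex  "some"
[1,2] S/NP  lex  "dog"
[0,2] NP  >  k=1
[2,3] ((S/PP)/PP)\NP  lex  "idea"
[0,3] (S/PP)/PP  <  k=2
[3,4] PP/S  lex  "slowly"
[4,5] S  lex  "heard"
[3,5] PP  >  k=4
[0,5] S/PP  >  k=3
[5,6] PP/N  lex  "on"
[6,7] N  lex  "gave"
[5,7] PP  >  k=6
[0,7] S  >  k=5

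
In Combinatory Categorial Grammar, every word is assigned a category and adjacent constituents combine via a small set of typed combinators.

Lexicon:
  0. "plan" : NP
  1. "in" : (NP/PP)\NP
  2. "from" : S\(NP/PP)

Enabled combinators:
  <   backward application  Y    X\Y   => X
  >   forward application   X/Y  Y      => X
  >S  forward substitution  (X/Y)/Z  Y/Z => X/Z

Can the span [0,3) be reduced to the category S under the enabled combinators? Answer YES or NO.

YES

[0,3] S   <
  [0,2] NP/PP   <
    [0,1] "plan" : NP
    [1,2] "in" : (NP/PP)\NP
  [2,3] "from" : S\(NP/PP)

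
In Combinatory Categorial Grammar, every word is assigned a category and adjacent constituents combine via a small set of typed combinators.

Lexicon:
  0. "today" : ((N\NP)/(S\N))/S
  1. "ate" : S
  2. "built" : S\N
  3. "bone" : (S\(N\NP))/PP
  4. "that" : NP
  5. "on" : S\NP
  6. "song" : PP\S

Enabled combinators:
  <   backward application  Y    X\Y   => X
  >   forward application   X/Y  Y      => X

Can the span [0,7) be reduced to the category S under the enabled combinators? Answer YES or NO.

[0,7] S   <
  [0,3] N\NP   >
    [0,2] (N\NP)/(S\N)   >
      [0,1] "today" : ((N\NP)/(S\N))/S
      [1,2] "ate" : S
    [2,3] "built" : S\N
  [3,7] S\(N\NP)   >
    [3,4] "bone" : (S\(N\NP))/PP
    [4,7] PP   <
      [4,6] S   <
        [4,5] "that" : NP
        [5,6] "on" : S\NP
      [6,7] "song" : PP\S

YES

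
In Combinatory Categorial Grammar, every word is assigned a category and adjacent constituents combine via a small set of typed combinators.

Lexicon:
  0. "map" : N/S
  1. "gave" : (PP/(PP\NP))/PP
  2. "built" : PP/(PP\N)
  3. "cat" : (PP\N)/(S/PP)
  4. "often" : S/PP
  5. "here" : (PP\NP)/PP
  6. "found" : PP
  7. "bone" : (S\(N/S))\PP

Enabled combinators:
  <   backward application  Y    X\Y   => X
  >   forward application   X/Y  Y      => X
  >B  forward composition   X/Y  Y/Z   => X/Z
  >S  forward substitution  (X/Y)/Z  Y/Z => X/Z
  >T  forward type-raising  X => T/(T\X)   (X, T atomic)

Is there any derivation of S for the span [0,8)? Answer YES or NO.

[0,8] S   <
  [0,1] "map" : N/S
  [1,8] S\(N/S)   <
    [1,7] PP   >
      [1,5] PP/(PP\NP)   >
        [1,2] "gave" : (PP/(PP\NP))/PP
        [2,5] PP   >
          [2,3] "built" : PP/(PP\N)
          [3,5] PP\N   >
            [3,4] "cat" : (PP\N)/(S/PP)
            [4,5] "often" : S/PP
      [5,7] PP\NP   >
        [5,6] "here" : (PP\NP)/PP
        [6,7] "found" : PP
    [7,8] "bone" : (S\(N/S))\PP

YES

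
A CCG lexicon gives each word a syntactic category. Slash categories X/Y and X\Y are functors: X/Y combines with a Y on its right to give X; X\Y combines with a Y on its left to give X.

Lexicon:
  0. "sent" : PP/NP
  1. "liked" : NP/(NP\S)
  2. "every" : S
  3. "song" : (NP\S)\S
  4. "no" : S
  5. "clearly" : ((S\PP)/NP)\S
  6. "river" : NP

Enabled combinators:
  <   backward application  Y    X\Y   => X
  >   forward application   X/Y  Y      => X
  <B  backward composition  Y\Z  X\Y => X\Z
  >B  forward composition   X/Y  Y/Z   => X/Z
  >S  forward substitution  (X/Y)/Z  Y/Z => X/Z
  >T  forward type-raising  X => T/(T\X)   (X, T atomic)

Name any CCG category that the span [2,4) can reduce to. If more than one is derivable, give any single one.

[0,7] S   <
  [0,4] PP   >
    [0,1] "sent" : PP/NP
    [1,4] NP   >
      [1,2] "liked" : NP/(NP\S)
      [2,4] NP\S   <
        [2,3] "every" : S
        [3,4] "song" : (NP\S)\S
  [4,7] S\PP   >
    [4,6] (S\PP)/NP   <
      [4,5] "no" : S
      [5,6] "clearly" : ((S\PP)/NP)\S
    [6,7] "river" : NP

NP\S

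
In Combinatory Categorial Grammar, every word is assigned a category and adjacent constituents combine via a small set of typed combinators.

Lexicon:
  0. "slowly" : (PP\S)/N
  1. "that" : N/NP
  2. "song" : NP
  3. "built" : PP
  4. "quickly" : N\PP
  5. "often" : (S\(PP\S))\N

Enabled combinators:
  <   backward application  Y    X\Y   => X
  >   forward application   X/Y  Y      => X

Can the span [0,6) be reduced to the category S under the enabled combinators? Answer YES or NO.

[0,6] S   <
  [0,3] PP\S   >
    [0,1] "slowly" : (PP\S)/N
    [1,3] N   >
      [1,2] "that" : N/NP
      [2,3] "song" : NP
  [3,6] S\(PP\S)   <
    [3,5] N   <
      [3,4] "built" : PP
      [4,5] "quickly" : N\PP
    [5,6] "often" : (S\(PP\S))\N

YES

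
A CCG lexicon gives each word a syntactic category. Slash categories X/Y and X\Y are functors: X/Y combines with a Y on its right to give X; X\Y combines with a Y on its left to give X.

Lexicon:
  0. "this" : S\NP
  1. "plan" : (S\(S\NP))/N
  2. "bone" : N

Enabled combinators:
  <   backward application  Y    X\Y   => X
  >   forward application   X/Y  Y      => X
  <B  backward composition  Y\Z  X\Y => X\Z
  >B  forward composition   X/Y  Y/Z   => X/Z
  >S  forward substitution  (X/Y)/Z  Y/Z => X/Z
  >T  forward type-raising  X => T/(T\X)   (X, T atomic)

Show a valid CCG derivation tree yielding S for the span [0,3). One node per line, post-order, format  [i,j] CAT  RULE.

[0,3] S   <
  [0,1] "this" : S\NP
  [1,3] S\(S\NP)   >
    [1,2] "plan" : (S\(S\NP))/N
    [2,3] "bone" : N

[0,1] S\NP  lex  "this"
[1,2] (S\(S\NP))/N  lex  "plan"
[2,3] N  lex  "bone"
[1,3] S\(S\NP)  >  k=2
[0,3] S  <  k=1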